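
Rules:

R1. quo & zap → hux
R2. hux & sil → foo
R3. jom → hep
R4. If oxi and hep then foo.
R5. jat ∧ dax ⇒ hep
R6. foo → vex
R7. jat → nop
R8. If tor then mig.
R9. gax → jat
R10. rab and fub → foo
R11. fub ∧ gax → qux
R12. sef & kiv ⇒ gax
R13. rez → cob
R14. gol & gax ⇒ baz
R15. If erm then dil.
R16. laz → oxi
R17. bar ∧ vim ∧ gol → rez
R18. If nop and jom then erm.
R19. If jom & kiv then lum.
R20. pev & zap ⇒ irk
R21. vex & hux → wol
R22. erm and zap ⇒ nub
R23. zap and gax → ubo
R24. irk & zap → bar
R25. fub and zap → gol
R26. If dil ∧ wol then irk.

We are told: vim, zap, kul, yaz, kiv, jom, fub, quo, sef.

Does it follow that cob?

No

Forward chaining from the given facts derives: hux, hep, gax, lum, ubo, gol, jat, qux, baz, nop, erm, nub, dil.
The only rule concluding cob is R13, which needs rez; that is never established.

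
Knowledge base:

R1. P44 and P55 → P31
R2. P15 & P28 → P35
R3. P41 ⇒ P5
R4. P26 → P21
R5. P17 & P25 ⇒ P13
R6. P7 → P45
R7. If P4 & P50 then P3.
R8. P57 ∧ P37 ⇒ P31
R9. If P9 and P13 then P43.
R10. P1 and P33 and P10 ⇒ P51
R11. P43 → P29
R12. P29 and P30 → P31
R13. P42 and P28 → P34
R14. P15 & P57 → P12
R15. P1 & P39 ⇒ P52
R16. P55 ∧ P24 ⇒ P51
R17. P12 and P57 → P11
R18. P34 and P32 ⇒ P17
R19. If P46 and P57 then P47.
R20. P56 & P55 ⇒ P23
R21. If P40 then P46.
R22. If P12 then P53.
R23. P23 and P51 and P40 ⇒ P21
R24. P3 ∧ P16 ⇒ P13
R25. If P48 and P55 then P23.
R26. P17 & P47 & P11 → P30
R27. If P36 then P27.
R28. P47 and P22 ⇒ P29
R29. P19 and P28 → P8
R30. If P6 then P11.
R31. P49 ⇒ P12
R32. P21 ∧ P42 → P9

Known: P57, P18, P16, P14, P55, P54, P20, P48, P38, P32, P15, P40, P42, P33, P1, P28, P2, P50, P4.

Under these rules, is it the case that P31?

Forward chaining from the given facts derives: P35, P3, P34, P12, P11, P17, P46, P53, P13, P23, P47, P30.
Rules concluding P31: R1 needs P44; R8 needs P37; R12 needs P29 — none of these are established.

No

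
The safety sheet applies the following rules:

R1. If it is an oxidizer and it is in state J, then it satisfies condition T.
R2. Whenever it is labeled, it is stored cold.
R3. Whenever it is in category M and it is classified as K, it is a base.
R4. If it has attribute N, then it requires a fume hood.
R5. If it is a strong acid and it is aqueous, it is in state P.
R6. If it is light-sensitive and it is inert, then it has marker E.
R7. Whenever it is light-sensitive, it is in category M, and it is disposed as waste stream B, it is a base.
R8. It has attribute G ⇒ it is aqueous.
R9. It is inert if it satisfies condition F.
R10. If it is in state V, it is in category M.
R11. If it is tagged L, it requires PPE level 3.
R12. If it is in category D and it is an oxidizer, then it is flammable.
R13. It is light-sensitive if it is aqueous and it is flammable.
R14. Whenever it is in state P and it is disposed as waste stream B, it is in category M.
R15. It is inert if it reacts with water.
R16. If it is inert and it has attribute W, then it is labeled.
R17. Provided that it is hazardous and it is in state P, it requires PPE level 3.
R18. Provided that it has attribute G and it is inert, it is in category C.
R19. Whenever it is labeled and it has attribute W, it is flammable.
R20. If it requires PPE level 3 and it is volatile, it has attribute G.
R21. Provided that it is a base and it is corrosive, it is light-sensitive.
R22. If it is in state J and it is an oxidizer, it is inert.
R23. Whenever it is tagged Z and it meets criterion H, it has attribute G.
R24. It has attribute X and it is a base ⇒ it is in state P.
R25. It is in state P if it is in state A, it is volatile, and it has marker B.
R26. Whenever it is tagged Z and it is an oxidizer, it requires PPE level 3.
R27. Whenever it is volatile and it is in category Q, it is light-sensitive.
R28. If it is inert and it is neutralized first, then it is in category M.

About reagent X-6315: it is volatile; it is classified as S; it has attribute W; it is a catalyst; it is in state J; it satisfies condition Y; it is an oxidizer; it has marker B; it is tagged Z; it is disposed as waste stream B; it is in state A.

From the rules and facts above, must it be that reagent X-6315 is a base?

Yes

By R22 (it is in state J, it is an oxidizer): it is inert.
By R25 (it is in state A, it is volatile, it has marker B): it is in state P.
By R26 (it is tagged Z, it is an oxidizer): it requires PPE level 3.
By R14 (it is in state P, it is disposed as waste stream B): it is in category M.
By R16 (it is inert, it has attribute W): it is labeled.
By R19 (it is labeled, it has attribute W): it is flammable.
By R20 (it requires PPE level 3, it is volatile): it has attribute G.
By R8 (it has attribute G): it is aqueous.
By R13 (it is aqueous, it is flammable): it is light-sensitive.
By R7 (it is light-sensitive, it is in category M, it is disposed as waste stream B): it is a base.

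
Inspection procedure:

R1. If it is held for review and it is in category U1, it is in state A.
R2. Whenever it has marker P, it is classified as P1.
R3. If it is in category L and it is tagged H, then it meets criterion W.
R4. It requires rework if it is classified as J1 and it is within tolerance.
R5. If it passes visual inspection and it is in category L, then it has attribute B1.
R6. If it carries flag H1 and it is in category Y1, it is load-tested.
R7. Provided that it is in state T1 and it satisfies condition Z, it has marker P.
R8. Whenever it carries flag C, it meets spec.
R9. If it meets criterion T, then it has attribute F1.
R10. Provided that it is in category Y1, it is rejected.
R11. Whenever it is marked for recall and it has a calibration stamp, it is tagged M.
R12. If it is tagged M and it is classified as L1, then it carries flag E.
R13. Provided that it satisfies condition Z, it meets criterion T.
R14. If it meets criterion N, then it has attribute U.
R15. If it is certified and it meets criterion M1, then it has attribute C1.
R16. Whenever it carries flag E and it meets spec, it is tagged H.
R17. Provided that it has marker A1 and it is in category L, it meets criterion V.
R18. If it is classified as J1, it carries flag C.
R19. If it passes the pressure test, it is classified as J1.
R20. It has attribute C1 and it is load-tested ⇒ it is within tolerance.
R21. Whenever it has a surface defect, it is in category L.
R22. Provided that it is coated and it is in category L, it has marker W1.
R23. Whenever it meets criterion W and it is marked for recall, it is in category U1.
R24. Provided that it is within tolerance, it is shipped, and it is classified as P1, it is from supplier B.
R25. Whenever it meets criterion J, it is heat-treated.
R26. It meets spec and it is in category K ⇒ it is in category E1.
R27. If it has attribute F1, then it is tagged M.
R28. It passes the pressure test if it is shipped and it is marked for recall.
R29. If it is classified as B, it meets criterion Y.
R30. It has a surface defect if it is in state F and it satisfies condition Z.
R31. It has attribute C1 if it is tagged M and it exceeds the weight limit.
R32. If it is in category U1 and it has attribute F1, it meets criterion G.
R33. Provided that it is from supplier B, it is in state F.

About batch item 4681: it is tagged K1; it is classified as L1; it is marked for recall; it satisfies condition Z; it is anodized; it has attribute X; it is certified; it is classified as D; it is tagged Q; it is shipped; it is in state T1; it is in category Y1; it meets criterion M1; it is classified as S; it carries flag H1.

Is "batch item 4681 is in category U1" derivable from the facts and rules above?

By R6 (it carries flag H1, it is in category Y1): it is load-tested.
By R7 (it is in state T1, it satisfies condition Z): it has marker P.
By R13 (it satisfies condition Z): it meets criterion T.
By R15 (it is certified, it meets criterion M1): it has attribute C1.
By R20 (it has attribute C1, it is load-tested): it is within tolerance.
By R28 (it is shipped, it is marked for recall): it passes the pressure test.
By R2 (it has marker P): it is classified as P1.
By R9 (it meets criterion T): it has attribute F1.
By R19 (it passes the pressure test): it is classified as J1.
By R24 (it is within tolerance, it is shipped, it is classified as P1): it is from supplier B.
By R27 (it has attribute F1): it is tagged M.
By R33 (it is from supplier B): it is in state F.
By R12 (it is tagged M, it is classified as L1): it carries flag E.
By R18 (it is classified as J1): it carries flag C.
By R30 (it is in state F, it satisfies condition Z): it has a surface defect.
By R8 (it carries flag C): it meets spec.
By R16 (it carries flag E, it meets spec): it is tagged H.
By R21 (it has a surface defect): it is in category L.
By R3 (it is in category L, it is tagged H): it meets criterion W.
By R23 (it meets criterion W, it is marked for recall): it is in category U1.

Yes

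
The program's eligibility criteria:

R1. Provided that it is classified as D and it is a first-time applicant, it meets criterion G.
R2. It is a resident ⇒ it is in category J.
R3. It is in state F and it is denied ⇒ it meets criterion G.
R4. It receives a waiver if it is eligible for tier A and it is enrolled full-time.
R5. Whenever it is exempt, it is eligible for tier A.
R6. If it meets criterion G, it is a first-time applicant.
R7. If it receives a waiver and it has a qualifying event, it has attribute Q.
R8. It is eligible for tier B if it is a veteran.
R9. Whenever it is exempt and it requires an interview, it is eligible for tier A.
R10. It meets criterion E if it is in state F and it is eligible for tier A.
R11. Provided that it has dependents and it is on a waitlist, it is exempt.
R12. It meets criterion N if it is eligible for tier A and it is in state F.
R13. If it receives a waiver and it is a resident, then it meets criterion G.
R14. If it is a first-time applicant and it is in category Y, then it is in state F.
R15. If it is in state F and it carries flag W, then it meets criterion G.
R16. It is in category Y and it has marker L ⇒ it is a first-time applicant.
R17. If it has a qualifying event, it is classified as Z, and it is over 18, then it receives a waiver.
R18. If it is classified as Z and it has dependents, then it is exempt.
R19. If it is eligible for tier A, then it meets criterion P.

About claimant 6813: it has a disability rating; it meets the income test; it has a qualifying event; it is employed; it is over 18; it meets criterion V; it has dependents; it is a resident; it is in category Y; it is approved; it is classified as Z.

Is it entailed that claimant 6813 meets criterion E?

Yes

By R17 (it has a qualifying event, it is classified as Z, it is over 18): it receives a waiver.
By R18 (it is classified as Z, it has dependents): it is exempt.
By R5 (it is exempt): it is eligible for tier A.
By R13 (it receives a waiver, it is a resident): it meets criterion G.
By R6 (it meets criterion G): it is a first-time applicant.
By R14 (it is a first-time applicant, it is in category Y): it is in state F.
By R10 (it is in state F, it is eligible for tier A): it meets criterion E.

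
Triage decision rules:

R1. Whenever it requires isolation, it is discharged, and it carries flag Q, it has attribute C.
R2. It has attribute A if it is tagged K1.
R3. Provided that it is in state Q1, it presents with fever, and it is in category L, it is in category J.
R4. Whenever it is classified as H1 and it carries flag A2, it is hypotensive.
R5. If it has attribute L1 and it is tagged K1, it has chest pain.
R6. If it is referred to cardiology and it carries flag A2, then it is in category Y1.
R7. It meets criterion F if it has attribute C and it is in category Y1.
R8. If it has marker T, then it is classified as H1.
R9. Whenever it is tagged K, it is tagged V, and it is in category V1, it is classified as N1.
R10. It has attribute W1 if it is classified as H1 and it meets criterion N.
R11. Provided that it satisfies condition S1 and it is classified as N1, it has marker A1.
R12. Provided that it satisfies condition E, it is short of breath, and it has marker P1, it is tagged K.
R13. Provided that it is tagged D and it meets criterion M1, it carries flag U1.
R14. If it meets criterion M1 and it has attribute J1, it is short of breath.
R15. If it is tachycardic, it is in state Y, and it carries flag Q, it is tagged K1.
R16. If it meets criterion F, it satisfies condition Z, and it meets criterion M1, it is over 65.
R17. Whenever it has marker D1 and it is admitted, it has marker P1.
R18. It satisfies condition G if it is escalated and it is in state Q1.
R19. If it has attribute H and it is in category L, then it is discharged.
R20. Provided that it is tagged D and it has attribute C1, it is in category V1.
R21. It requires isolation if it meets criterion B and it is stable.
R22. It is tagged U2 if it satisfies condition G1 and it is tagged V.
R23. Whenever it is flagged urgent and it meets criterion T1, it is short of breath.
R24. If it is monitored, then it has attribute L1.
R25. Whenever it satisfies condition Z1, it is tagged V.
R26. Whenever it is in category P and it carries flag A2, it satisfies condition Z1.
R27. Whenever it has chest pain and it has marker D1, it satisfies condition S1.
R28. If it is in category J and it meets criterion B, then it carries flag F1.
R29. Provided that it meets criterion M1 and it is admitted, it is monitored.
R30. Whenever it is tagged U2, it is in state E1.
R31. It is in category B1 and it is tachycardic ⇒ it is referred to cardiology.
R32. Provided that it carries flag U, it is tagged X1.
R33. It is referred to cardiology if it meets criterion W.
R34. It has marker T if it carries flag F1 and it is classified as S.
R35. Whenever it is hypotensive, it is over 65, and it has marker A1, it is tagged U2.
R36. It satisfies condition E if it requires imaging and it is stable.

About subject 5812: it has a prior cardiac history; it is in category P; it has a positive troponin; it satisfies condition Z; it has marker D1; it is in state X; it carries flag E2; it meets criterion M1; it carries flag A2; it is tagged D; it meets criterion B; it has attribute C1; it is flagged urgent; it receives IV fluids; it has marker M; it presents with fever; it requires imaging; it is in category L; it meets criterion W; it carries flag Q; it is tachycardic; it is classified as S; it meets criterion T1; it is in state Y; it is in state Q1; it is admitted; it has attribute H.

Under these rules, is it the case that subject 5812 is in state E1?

No

Forward chaining from the given facts derives: is in category J, carries flag U1, is tagged K1, has marker P1, is discharged, is in category V1, is short of breath, satisfies condition Z1, carries flag F1, is monitored, is referred to cardiology, has marker T, has attribute A, is in category Y1, is classified as H1, has attribute L1, is tagged V, is hypotensive, has chest pain, satisfies condition S1.
The only rule concluding "it is in state E1" is R30, which needs "it is tagged U2"; that is never established.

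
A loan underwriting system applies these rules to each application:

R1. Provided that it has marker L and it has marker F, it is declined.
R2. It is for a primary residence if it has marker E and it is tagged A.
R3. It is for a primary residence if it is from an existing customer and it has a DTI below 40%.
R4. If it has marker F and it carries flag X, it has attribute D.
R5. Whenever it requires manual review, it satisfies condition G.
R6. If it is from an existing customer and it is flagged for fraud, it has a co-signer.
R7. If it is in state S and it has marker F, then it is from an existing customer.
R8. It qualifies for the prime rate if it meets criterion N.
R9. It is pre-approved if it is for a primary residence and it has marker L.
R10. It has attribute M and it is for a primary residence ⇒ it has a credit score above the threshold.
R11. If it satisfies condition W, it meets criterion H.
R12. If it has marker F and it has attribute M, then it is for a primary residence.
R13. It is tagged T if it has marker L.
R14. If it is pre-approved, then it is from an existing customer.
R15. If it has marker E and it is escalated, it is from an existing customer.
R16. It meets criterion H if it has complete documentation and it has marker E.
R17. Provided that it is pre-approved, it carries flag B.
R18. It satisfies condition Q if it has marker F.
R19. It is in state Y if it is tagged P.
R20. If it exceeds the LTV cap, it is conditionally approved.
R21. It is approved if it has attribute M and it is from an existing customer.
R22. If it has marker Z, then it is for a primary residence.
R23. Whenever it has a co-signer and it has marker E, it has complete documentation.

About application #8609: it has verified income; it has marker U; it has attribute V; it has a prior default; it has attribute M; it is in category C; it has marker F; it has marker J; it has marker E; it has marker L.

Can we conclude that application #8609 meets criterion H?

No

Forward chaining from the given facts derives: is declined, is for a primary residence, is tagged T, satisfies condition Q, is pre-approved, has a credit score above the threshold, is from an existing customer, carries flag B, is approved.
Rules concluding "it meets criterion H": R11 needs "it satisfies condition W"; R16 needs "it has complete documentation" — none of these are established.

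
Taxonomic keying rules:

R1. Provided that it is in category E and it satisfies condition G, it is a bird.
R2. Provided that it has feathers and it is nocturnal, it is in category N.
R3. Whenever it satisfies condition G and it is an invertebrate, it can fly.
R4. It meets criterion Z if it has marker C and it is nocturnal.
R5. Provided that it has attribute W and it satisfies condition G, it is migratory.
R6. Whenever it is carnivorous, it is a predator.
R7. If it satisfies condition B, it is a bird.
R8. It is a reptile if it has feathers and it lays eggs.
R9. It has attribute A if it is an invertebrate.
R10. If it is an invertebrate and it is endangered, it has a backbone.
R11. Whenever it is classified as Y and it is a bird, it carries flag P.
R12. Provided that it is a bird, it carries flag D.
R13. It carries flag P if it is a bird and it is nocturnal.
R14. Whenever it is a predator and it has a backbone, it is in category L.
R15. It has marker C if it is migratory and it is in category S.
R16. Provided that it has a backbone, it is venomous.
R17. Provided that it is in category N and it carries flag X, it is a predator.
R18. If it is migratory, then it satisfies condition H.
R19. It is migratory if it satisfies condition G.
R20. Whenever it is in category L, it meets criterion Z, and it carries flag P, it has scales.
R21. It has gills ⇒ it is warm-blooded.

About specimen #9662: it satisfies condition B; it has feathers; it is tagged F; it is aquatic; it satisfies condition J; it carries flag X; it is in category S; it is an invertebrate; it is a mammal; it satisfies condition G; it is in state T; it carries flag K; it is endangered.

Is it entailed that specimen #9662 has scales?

No

Forward chaining from the given facts derives: can fly, is a bird, has attribute A, has a backbone, carries flag D, is venomous, is migratory, has marker C, satisfies condition H.
The only rule concluding "it has scales" is R20, which needs "it is in category L"; that is never established.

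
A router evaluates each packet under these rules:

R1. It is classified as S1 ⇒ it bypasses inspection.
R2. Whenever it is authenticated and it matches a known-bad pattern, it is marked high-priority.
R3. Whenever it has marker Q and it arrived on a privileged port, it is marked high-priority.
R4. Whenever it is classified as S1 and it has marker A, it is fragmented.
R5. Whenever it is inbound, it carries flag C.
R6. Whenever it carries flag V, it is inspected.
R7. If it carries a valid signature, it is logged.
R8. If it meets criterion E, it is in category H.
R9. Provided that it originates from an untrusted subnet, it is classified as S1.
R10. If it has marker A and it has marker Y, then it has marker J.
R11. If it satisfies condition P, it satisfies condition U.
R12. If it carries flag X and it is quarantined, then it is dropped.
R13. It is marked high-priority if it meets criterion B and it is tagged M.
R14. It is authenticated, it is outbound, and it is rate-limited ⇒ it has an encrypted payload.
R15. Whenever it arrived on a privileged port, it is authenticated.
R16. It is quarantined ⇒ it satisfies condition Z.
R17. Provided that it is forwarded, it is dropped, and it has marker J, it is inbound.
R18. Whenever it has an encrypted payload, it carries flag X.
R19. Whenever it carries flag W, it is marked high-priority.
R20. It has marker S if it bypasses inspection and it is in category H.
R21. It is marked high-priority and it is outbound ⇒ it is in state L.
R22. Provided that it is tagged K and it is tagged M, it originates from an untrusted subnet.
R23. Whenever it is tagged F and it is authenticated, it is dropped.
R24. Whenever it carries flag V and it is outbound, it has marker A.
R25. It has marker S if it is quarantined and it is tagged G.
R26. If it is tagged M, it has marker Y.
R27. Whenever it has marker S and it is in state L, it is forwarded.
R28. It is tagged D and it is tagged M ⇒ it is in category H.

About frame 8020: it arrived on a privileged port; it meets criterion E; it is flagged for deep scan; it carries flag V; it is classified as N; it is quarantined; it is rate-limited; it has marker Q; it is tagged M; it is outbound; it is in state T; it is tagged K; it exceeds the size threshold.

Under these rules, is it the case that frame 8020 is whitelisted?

Forward chaining from the given facts derives: is marked high-priority, is inspected, is in category H, is authenticated, satisfies condition Z, is in state L, originates from an untrusted subnet, has marker A, has marker Y, is classified as S1, has marker J, has an encrypted payload, carries flag X, bypasses inspection, is fragmented, is dropped, has marker S, is forwarded, is inbound, carries flag C.
No rule has "it is whitelisted" as its conclusion, and it is not among the given facts.

No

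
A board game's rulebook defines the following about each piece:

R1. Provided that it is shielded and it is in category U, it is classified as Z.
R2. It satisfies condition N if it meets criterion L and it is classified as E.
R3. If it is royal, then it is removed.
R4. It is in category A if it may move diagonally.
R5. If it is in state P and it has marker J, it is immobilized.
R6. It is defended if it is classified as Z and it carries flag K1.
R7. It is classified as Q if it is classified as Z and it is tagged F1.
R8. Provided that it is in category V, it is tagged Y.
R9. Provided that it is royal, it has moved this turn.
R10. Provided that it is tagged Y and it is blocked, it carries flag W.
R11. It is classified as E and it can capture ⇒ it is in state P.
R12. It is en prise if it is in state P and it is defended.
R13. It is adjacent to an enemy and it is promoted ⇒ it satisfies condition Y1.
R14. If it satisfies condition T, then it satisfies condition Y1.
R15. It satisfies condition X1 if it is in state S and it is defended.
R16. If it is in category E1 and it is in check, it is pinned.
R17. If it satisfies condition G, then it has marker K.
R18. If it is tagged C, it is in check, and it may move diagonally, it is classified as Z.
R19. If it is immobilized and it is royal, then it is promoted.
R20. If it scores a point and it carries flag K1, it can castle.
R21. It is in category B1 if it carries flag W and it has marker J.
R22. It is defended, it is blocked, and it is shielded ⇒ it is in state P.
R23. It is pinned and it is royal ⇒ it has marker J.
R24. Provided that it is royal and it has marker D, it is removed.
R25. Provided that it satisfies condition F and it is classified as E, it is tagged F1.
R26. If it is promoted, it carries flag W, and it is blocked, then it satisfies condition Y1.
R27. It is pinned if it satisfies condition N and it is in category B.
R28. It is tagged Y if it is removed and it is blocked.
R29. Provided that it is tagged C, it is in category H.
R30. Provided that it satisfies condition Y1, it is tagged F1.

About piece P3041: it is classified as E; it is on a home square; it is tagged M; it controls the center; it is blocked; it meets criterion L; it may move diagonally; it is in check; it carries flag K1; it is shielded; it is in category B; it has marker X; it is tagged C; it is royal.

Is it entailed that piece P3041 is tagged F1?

Yes

By R2 (it meets criterion L, it is classified as E): it satisfies condition N.
By R3 (it is royal): it is removed.
By R18 (it is tagged C, it is in check, it may move diagonally): it is classified as Z.
By R27 (it satisfies condition N, it is in category B): it is pinned.
By R28 (it is removed, it is blocked): it is tagged Y.
By R6 (it is classified as Z, it carries flag K1): it is defended.
By R10 (it is tagged Y, it is blocked): it carries flag W.
By R22 (it is defended, it is blocked, it is shielded): it is in state P.
By R23 (it is pinned, it is royal): it has marker J.
By R5 (it is in state P, it has marker J): it is immobilized.
By R19 (it is immobilized, it is royal): it is promoted.
By R26 (it is promoted, it carries flag W, it is blocked): it satisfies condition Y1.
By R30 (it satisfies condition Y1): it is tagged F1.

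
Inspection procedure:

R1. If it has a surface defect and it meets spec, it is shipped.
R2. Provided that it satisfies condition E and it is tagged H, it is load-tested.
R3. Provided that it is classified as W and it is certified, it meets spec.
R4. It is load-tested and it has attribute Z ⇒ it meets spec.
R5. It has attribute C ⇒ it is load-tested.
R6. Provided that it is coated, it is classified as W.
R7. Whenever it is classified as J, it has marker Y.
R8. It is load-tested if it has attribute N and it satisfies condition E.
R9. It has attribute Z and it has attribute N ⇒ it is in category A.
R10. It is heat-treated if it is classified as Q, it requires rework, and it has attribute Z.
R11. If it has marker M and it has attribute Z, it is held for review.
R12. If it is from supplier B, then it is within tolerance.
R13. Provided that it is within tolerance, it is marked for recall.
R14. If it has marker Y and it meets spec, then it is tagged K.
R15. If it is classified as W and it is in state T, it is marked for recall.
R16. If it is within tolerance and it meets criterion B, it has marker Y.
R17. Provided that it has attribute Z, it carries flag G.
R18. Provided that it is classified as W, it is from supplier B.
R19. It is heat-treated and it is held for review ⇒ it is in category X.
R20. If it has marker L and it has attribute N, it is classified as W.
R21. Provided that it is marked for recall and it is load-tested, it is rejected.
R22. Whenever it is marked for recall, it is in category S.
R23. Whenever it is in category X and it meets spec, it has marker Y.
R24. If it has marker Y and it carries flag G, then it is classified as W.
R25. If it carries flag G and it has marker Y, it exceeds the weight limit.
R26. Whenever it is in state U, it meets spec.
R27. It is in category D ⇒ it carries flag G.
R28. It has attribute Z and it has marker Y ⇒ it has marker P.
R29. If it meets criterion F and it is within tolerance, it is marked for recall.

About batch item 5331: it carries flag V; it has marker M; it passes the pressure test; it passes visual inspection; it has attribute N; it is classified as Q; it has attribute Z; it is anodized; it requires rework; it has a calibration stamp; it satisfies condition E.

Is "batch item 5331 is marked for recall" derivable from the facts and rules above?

By R8 (it has attribute N, it satisfies condition E): it is load-tested.
By R10 (it is classified as Q, it requires rework, it has attribute Z): it is heat-treated.
By R11 (it has marker M, it has attribute Z): it is held for review.
By R17 (it has attribute Z): it carries flag G.
By R19 (it is heat-treated, it is held for review): it is in category X.
By R4 (it is load-tested, it has attribute Z): it meets spec.
By R23 (it is in category X, it meets spec): it has marker Y.
By R24 (it has marker Y, it carries flag G): it is classified as W.
By R18 (it is classified as W): it is from supplier B.
By R12 (it is from supplier B): it is within tolerance.
By R13 (it is within tolerance): it is marked for recall.

Yes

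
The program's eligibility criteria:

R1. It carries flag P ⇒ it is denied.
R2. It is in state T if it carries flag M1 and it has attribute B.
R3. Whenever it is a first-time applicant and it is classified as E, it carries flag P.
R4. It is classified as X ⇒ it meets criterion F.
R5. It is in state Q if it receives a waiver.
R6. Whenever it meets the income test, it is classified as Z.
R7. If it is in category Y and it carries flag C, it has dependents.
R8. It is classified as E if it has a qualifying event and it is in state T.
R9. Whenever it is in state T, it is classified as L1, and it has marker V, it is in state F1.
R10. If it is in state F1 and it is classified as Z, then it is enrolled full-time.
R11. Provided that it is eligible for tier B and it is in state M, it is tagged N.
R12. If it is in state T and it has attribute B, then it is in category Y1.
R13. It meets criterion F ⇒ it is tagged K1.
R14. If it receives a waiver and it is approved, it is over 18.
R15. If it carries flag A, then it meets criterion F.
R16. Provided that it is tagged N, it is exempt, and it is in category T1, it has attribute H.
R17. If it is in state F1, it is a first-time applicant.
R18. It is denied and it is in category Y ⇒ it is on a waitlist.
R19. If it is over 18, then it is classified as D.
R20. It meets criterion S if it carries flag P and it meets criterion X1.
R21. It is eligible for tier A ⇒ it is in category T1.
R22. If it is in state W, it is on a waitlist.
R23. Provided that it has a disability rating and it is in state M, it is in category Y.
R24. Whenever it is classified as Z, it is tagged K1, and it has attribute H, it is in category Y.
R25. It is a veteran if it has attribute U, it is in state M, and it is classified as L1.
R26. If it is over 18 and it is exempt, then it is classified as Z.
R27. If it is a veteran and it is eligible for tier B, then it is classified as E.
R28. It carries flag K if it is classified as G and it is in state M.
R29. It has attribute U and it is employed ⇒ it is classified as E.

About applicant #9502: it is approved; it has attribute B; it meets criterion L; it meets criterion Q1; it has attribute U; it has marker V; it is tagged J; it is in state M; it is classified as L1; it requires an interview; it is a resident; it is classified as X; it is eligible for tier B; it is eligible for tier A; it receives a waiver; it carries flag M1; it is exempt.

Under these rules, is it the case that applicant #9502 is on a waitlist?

Yes

By R2 (it carries flag M1, it has attribute B): it is in state T.
By R4 (it is classified as X): it meets criterion F.
By R9 (it is in state T, it is classified as L1, it has marker V): it is in state F1.
By R11 (it is eligible for tier B, it is in state M): it is tagged N.
By R13 (it meets criterion F): it is tagged K1.
By R14 (it receives a waiver, it is approved): it is over 18.
By R17 (it is in state F1): it is a first-time applicant.
By R21 (it is eligible for tier A): it is in category T1.
By R25 (it has attribute U, it is in state M, it is classified as L1): it is a veteran.
By R26 (it is over 18, it is exempt): it is classified as Z.
By R27 (it is a veteran, it is eligible for tier B): it is classified as E.
By R3 (it is a first-time applicant, it is classified as E): it carries flag P.
By R16 (it is tagged N, it is exempt, it is in category T1): it has attribute H.
By R24 (it is classified as Z, it is tagged K1, it has attribute H): it is in category Y.
By R1 (it carries flag P): it is denied.
By R18 (it is denied, it is in category Y): it is on a waitlist.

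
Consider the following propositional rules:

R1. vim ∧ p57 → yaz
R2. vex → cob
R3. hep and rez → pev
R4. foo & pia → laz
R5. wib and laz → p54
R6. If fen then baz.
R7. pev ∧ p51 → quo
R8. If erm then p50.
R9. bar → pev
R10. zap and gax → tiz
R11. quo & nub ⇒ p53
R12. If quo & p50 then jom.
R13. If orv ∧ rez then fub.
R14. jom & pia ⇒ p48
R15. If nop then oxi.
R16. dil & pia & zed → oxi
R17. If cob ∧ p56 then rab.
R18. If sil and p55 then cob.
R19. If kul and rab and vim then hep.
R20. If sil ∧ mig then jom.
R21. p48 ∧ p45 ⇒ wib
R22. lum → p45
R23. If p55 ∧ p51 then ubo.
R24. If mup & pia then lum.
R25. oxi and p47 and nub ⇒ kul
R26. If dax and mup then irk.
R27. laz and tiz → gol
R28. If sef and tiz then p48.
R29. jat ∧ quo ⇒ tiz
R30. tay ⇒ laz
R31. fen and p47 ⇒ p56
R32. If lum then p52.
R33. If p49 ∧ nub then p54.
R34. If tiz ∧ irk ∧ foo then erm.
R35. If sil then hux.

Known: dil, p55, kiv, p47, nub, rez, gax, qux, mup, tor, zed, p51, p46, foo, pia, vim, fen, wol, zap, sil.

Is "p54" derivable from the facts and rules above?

No

Forward chaining from the given facts derives: laz, baz, tiz, oxi, cob, ubo, lum, kul, gol, p56, p52, hux, rab, hep, p45, pev, quo, p53.
Rules concluding p54: R5 needs wib; R33 needs p49 — none of these are established.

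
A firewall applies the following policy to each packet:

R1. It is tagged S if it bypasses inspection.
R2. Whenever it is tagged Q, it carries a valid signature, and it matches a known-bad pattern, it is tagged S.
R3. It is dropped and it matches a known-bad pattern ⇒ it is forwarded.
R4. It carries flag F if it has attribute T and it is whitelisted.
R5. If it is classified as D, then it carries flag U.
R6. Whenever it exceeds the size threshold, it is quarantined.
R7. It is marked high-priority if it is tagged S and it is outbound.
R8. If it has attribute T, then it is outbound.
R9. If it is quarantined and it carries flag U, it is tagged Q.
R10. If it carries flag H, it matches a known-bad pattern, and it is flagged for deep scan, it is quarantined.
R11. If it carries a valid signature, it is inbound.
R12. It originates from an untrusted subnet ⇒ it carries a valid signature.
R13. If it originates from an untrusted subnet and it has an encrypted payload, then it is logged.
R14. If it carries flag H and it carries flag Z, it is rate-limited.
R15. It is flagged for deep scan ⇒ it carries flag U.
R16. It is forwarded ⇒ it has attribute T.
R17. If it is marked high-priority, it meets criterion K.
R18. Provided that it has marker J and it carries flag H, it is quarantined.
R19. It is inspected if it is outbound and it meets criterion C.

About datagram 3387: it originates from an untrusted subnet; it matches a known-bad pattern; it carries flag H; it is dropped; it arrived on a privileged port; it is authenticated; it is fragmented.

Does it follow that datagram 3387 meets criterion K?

No

Forward chaining from the given facts derives: is forwarded, carries a valid signature, has attribute T, is outbound, is inbound.
The only rule concluding "it meets criterion K" is R17, which needs "it is marked high-priority"; that is never established.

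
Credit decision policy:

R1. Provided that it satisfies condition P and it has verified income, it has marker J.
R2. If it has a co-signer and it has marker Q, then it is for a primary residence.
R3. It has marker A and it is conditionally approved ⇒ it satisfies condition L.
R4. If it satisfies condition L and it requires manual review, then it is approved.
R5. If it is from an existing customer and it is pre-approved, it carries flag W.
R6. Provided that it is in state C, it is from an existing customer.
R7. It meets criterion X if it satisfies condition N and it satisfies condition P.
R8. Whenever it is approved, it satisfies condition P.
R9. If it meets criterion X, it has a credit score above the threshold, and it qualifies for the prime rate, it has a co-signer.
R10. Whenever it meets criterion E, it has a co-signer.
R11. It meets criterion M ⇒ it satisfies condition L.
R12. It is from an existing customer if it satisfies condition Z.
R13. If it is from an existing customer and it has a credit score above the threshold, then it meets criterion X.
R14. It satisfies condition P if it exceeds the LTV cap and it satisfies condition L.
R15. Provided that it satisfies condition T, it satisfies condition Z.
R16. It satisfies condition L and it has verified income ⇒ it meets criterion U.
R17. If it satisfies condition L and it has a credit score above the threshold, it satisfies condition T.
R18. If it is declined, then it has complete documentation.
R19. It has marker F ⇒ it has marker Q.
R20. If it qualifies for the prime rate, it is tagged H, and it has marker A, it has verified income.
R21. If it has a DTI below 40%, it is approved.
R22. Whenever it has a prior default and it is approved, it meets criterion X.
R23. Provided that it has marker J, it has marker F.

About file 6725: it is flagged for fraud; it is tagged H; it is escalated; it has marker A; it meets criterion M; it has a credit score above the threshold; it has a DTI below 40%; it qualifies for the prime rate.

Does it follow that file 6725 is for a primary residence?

By R11 (it meets criterion M): it satisfies condition L.
By R17 (it satisfies condition L, it has a credit score above the threshold): it satisfies condition T.
By R20 (it qualifies for the prime rate, it is tagged H, it has marker A): it has verified income.
By R21 (it has a DTI below 40%): it is approved.
By R8 (it is approved): it satisfies condition P.
By R15 (it satisfies condition T): it satisfies condition Z.
By R1 (it satisfies condition P, it has verified income): it has marker J.
By R12 (it satisfies condition Z): it is from an existing customer.
By R13 (it is from an existing customer, it has a credit score above the threshold): it meets criterion X.
By R23 (it has marker J): it has marker F.
By R9 (it meets criterion X, it has a credit score above the threshold, it qualifies for the prime rate): it has a co-signer.
By R19 (it has marker F): it has marker Q.
By R2 (it has a co-signer, it has marker Q): it is for a primary residence.

Yes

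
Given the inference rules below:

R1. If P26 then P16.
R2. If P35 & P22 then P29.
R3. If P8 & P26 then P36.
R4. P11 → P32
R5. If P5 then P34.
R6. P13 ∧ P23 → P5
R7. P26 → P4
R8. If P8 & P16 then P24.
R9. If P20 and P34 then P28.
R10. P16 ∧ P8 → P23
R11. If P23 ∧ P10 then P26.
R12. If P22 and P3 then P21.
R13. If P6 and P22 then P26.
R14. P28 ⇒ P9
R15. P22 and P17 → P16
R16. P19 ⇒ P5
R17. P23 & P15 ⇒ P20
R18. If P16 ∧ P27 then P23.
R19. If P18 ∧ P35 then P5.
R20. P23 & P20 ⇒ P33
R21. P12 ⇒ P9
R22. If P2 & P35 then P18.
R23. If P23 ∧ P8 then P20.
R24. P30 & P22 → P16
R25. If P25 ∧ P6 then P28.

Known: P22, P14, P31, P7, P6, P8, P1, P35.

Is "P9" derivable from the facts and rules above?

No

Forward chaining from the given facts derives: P29, P26, P16, P36, P4, P24, P23, P20, P33.
Rules concluding P9: R14 needs P28; R21 needs P12 — none of these are established.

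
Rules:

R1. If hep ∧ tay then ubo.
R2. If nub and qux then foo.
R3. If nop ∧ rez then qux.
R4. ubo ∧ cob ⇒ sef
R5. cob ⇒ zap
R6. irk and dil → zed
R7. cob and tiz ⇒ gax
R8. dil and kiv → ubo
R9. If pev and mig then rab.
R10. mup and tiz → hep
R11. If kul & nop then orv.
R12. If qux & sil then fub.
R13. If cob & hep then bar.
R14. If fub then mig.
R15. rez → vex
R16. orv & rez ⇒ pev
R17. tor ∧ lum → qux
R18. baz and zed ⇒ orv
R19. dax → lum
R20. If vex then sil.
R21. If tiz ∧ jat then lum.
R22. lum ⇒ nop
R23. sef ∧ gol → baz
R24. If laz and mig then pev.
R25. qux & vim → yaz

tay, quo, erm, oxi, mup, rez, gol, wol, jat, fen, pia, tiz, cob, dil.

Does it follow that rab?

No

Forward chaining from the given facts derives: zap, gax, hep, bar, vex, sil, lum, nop, ubo, qux, sef, fub, mig, baz.
The only rule concluding rab is R9, which needs pev; that is never established.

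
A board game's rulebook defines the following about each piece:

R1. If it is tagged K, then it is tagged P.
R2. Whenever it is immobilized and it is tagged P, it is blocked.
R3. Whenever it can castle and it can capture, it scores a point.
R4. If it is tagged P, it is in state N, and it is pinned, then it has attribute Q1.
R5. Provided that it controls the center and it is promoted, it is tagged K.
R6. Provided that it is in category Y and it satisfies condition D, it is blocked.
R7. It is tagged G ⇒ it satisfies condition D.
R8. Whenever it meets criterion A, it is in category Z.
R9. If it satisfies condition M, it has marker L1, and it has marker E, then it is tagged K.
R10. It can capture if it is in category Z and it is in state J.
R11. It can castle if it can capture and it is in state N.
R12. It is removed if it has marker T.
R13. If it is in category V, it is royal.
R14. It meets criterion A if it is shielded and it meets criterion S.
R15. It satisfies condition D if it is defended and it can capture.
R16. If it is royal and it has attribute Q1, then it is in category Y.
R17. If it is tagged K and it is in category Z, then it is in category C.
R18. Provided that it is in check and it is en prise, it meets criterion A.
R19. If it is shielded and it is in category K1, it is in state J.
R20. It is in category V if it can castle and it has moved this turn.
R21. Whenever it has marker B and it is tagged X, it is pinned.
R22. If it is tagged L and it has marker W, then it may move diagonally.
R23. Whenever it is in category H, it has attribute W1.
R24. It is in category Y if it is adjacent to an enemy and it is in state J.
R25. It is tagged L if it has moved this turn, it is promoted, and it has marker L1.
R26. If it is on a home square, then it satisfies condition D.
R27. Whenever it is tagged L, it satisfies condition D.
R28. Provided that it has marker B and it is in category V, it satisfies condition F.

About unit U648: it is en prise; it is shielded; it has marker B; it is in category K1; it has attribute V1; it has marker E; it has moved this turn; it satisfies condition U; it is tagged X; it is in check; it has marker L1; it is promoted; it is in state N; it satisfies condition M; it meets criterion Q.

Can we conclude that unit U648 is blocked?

Yes

By R9 (it satisfies condition M, it has marker L1, it has marker E): it is tagged K.
By R18 (it is in check, it is en prise): it meets criterion A.
By R19 (it is shielded, it is in category K1): it is in state J.
By R21 (it has marker B, it is tagged X): it is pinned.
By R25 (it has moved this turn, it is promoted, it has marker L1): it is tagged L.
By R27 (it is tagged L): it satisfies condition D.
By R1 (it is tagged K): it is tagged P.
By R4 (it is tagged P, it is in state N, it is pinned): it has attribute Q1.
By R8 (it meets criterion A): it is in category Z.
By R10 (it is in category Z, it is in state J): it can capture.
By R11 (it can capture, it is in state N): it can castle.
By R20 (it can castle, it has moved this turn): it is in category V.
By R13 (it is in category V): it is royal.
By R16 (it is royal, it has attribute Q1): it is in category Y.
By R6 (it is in category Y, it satisfies condition D): it is blocked.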